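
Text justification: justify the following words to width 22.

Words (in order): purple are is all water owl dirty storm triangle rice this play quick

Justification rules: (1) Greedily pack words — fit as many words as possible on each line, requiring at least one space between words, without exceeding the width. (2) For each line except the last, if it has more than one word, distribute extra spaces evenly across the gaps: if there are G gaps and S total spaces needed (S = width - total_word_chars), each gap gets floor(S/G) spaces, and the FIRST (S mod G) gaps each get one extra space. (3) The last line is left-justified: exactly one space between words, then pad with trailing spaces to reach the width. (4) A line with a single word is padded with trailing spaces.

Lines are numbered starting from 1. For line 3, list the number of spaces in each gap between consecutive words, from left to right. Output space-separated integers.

Line 1: ['purple', 'are', 'is', 'all'] (min_width=17, slack=5)
Line 2: ['water', 'owl', 'dirty', 'storm'] (min_width=21, slack=1)
Line 3: ['triangle', 'rice', 'this'] (min_width=18, slack=4)
Line 4: ['play', 'quick'] (min_width=10, slack=12)

Answer: 3 3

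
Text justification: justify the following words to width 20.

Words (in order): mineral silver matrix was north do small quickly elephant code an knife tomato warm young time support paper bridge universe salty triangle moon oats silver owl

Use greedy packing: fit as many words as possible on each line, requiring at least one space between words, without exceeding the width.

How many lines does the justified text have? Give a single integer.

Line 1: ['mineral', 'silver'] (min_width=14, slack=6)
Line 2: ['matrix', 'was', 'north', 'do'] (min_width=19, slack=1)
Line 3: ['small', 'quickly'] (min_width=13, slack=7)
Line 4: ['elephant', 'code', 'an'] (min_width=16, slack=4)
Line 5: ['knife', 'tomato', 'warm'] (min_width=17, slack=3)
Line 6: ['young', 'time', 'support'] (min_width=18, slack=2)
Line 7: ['paper', 'bridge'] (min_width=12, slack=8)
Line 8: ['universe', 'salty'] (min_width=14, slack=6)
Line 9: ['triangle', 'moon', 'oats'] (min_width=18, slack=2)
Line 10: ['silver', 'owl'] (min_width=10, slack=10)
Total lines: 10

Answer: 10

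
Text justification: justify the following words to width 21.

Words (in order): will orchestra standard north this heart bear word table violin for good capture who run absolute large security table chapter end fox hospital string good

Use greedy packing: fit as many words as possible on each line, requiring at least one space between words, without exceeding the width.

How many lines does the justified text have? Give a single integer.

Line 1: ['will', 'orchestra'] (min_width=14, slack=7)
Line 2: ['standard', 'north', 'this'] (min_width=19, slack=2)
Line 3: ['heart', 'bear', 'word', 'table'] (min_width=21, slack=0)
Line 4: ['violin', 'for', 'good'] (min_width=15, slack=6)
Line 5: ['capture', 'who', 'run'] (min_width=15, slack=6)
Line 6: ['absolute', 'large'] (min_width=14, slack=7)
Line 7: ['security', 'table'] (min_width=14, slack=7)
Line 8: ['chapter', 'end', 'fox'] (min_width=15, slack=6)
Line 9: ['hospital', 'string', 'good'] (min_width=20, slack=1)
Total lines: 9

Answer: 9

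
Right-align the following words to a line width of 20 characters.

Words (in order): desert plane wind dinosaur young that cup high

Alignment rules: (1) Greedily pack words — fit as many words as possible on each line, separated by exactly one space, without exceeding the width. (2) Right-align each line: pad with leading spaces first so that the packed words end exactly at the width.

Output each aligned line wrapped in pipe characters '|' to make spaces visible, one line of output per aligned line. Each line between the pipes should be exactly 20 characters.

Answer: |   desert plane wind|
| dinosaur young that|
|            cup high|

Derivation:
Line 1: ['desert', 'plane', 'wind'] (min_width=17, slack=3)
Line 2: ['dinosaur', 'young', 'that'] (min_width=19, slack=1)
Line 3: ['cup', 'high'] (min_width=8, slack=12)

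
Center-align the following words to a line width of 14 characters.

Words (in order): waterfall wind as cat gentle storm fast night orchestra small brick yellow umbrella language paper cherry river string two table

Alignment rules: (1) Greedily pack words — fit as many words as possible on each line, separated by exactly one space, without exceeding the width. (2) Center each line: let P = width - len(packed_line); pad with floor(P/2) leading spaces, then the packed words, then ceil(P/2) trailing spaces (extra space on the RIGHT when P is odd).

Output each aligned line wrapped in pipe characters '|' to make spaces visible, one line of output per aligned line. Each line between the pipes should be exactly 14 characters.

Answer: |waterfall wind|
|as cat gentle |
|  storm fast  |
|    night     |
|  orchestra   |
| small brick  |
|    yellow    |
|   umbrella   |
|language paper|
| cherry river |
|  string two  |
|    table     |

Derivation:
Line 1: ['waterfall', 'wind'] (min_width=14, slack=0)
Line 2: ['as', 'cat', 'gentle'] (min_width=13, slack=1)
Line 3: ['storm', 'fast'] (min_width=10, slack=4)
Line 4: ['night'] (min_width=5, slack=9)
Line 5: ['orchestra'] (min_width=9, slack=5)
Line 6: ['small', 'brick'] (min_width=11, slack=3)
Line 7: ['yellow'] (min_width=6, slack=8)
Line 8: ['umbrella'] (min_width=8, slack=6)
Line 9: ['language', 'paper'] (min_width=14, slack=0)
Line 10: ['cherry', 'river'] (min_width=12, slack=2)
Line 11: ['string', 'two'] (min_width=10, slack=4)
Line 12: ['table'] (min_width=5, slack=9)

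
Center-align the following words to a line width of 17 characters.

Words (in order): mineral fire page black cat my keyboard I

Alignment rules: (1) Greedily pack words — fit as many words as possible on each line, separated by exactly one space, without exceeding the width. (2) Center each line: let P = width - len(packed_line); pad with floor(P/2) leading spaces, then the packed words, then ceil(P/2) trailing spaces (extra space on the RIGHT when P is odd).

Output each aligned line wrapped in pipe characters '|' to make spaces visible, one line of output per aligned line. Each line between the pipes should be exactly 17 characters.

Line 1: ['mineral', 'fire', 'page'] (min_width=17, slack=0)
Line 2: ['black', 'cat', 'my'] (min_width=12, slack=5)
Line 3: ['keyboard', 'I'] (min_width=10, slack=7)

Answer: |mineral fire page|
|  black cat my   |
|   keyboard I    |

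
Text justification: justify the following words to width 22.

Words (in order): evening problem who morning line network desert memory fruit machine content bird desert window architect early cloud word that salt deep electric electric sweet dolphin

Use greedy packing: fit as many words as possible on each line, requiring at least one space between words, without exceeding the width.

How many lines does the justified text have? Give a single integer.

Line 1: ['evening', 'problem', 'who'] (min_width=19, slack=3)
Line 2: ['morning', 'line', 'network'] (min_width=20, slack=2)
Line 3: ['desert', 'memory', 'fruit'] (min_width=19, slack=3)
Line 4: ['machine', 'content', 'bird'] (min_width=20, slack=2)
Line 5: ['desert', 'window'] (min_width=13, slack=9)
Line 6: ['architect', 'early', 'cloud'] (min_width=21, slack=1)
Line 7: ['word', 'that', 'salt', 'deep'] (min_width=19, slack=3)
Line 8: ['electric', 'electric'] (min_width=17, slack=5)
Line 9: ['sweet', 'dolphin'] (min_width=13, slack=9)
Total lines: 9

Answer: 9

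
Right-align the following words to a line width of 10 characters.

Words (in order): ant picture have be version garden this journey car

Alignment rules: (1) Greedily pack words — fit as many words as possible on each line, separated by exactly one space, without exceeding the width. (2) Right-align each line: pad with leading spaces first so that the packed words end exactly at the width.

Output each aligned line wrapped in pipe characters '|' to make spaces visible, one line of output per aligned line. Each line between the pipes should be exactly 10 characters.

Answer: |       ant|
|   picture|
|   have be|
|   version|
|    garden|
|      this|
|   journey|
|       car|

Derivation:
Line 1: ['ant'] (min_width=3, slack=7)
Line 2: ['picture'] (min_width=7, slack=3)
Line 3: ['have', 'be'] (min_width=7, slack=3)
Line 4: ['version'] (min_width=7, slack=3)
Line 5: ['garden'] (min_width=6, slack=4)
Line 6: ['this'] (min_width=4, slack=6)
Line 7: ['journey'] (min_width=7, slack=3)
Line 8: ['car'] (min_width=3, slack=7)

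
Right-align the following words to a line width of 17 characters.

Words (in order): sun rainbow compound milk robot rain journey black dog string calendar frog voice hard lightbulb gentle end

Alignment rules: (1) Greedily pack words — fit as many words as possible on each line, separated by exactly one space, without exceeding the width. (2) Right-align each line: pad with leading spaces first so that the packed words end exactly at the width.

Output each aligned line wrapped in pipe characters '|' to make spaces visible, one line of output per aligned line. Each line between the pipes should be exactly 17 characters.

Answer: |      sun rainbow|
|    compound milk|
|       robot rain|
|journey black dog|
|  string calendar|
|  frog voice hard|
| lightbulb gentle|
|              end|

Derivation:
Line 1: ['sun', 'rainbow'] (min_width=11, slack=6)
Line 2: ['compound', 'milk'] (min_width=13, slack=4)
Line 3: ['robot', 'rain'] (min_width=10, slack=7)
Line 4: ['journey', 'black', 'dog'] (min_width=17, slack=0)
Line 5: ['string', 'calendar'] (min_width=15, slack=2)
Line 6: ['frog', 'voice', 'hard'] (min_width=15, slack=2)
Line 7: ['lightbulb', 'gentle'] (min_width=16, slack=1)
Line 8: ['end'] (min_width=3, slack=14)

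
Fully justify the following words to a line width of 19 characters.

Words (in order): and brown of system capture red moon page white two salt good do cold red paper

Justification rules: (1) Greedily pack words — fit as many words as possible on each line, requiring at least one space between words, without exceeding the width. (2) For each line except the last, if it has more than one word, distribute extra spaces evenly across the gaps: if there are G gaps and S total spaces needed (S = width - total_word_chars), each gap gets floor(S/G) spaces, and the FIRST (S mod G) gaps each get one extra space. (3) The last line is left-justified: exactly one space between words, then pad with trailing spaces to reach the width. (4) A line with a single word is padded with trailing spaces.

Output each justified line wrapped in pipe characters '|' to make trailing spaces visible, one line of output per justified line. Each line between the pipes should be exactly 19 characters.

Line 1: ['and', 'brown', 'of', 'system'] (min_width=19, slack=0)
Line 2: ['capture', 'red', 'moon'] (min_width=16, slack=3)
Line 3: ['page', 'white', 'two', 'salt'] (min_width=19, slack=0)
Line 4: ['good', 'do', 'cold', 'red'] (min_width=16, slack=3)
Line 5: ['paper'] (min_width=5, slack=14)

Answer: |and brown of system|
|capture   red  moon|
|page white two salt|
|good  do  cold  red|
|paper              |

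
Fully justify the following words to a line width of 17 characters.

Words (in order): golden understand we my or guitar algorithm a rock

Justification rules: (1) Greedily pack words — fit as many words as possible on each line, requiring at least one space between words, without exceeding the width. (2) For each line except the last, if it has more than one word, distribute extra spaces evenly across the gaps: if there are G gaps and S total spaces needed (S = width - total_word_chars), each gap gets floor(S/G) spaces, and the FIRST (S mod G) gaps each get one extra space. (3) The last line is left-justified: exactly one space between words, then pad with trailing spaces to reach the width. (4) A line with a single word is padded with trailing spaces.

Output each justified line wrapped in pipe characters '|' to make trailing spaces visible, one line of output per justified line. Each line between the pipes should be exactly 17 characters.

Line 1: ['golden', 'understand'] (min_width=17, slack=0)
Line 2: ['we', 'my', 'or', 'guitar'] (min_width=15, slack=2)
Line 3: ['algorithm', 'a', 'rock'] (min_width=16, slack=1)

Answer: |golden understand|
|we  my  or guitar|
|algorithm a rock |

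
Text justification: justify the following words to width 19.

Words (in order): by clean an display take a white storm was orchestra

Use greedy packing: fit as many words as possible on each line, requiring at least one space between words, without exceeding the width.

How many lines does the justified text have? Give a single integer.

Answer: 3

Derivation:
Line 1: ['by', 'clean', 'an', 'display'] (min_width=19, slack=0)
Line 2: ['take', 'a', 'white', 'storm'] (min_width=18, slack=1)
Line 3: ['was', 'orchestra'] (min_width=13, slack=6)
Total lines: 3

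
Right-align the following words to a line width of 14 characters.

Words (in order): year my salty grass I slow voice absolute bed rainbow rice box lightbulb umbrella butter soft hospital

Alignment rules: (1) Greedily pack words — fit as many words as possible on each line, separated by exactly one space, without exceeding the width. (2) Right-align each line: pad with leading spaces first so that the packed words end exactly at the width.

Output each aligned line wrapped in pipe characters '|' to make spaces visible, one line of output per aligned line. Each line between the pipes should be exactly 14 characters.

Line 1: ['year', 'my', 'salty'] (min_width=13, slack=1)
Line 2: ['grass', 'I', 'slow'] (min_width=12, slack=2)
Line 3: ['voice', 'absolute'] (min_width=14, slack=0)
Line 4: ['bed', 'rainbow'] (min_width=11, slack=3)
Line 5: ['rice', 'box'] (min_width=8, slack=6)
Line 6: ['lightbulb'] (min_width=9, slack=5)
Line 7: ['umbrella'] (min_width=8, slack=6)
Line 8: ['butter', 'soft'] (min_width=11, slack=3)
Line 9: ['hospital'] (min_width=8, slack=6)

Answer: | year my salty|
|  grass I slow|
|voice absolute|
|   bed rainbow|
|      rice box|
|     lightbulb|
|      umbrella|
|   butter soft|
|      hospital|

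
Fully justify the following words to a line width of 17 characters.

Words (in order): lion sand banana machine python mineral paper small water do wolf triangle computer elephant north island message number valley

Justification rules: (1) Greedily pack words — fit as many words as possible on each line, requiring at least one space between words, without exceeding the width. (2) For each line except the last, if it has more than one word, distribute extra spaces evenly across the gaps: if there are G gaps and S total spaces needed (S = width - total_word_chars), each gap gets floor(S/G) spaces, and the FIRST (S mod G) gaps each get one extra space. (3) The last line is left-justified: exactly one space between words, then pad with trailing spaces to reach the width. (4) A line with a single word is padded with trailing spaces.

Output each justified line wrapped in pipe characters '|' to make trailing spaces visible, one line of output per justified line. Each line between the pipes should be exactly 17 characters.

Line 1: ['lion', 'sand', 'banana'] (min_width=16, slack=1)
Line 2: ['machine', 'python'] (min_width=14, slack=3)
Line 3: ['mineral', 'paper'] (min_width=13, slack=4)
Line 4: ['small', 'water', 'do'] (min_width=14, slack=3)
Line 5: ['wolf', 'triangle'] (min_width=13, slack=4)
Line 6: ['computer', 'elephant'] (min_width=17, slack=0)
Line 7: ['north', 'island'] (min_width=12, slack=5)
Line 8: ['message', 'number'] (min_width=14, slack=3)
Line 9: ['valley'] (min_width=6, slack=11)

Answer: |lion  sand banana|
|machine    python|
|mineral     paper|
|small   water  do|
|wolf     triangle|
|computer elephant|
|north      island|
|message    number|
|valley           |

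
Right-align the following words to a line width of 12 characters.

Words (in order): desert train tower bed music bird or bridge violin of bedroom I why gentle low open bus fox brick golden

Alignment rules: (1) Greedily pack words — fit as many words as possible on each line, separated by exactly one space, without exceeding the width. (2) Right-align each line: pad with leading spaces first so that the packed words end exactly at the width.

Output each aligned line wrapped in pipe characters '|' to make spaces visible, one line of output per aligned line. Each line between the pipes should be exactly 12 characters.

Answer: |desert train|
|   tower bed|
|  music bird|
|   or bridge|
|   violin of|
|   bedroom I|
|  why gentle|
|low open bus|
|   fox brick|
|      golden|

Derivation:
Line 1: ['desert', 'train'] (min_width=12, slack=0)
Line 2: ['tower', 'bed'] (min_width=9, slack=3)
Line 3: ['music', 'bird'] (min_width=10, slack=2)
Line 4: ['or', 'bridge'] (min_width=9, slack=3)
Line 5: ['violin', 'of'] (min_width=9, slack=3)
Line 6: ['bedroom', 'I'] (min_width=9, slack=3)
Line 7: ['why', 'gentle'] (min_width=10, slack=2)
Line 8: ['low', 'open', 'bus'] (min_width=12, slack=0)
Line 9: ['fox', 'brick'] (min_width=9, slack=3)
Line 10: ['golden'] (min_width=6, slack=6)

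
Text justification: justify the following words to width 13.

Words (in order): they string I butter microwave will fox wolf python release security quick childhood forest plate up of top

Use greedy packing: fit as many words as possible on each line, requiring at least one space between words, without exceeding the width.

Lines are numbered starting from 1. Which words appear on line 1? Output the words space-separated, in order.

Answer: they string I

Derivation:
Line 1: ['they', 'string', 'I'] (min_width=13, slack=0)
Line 2: ['butter'] (min_width=6, slack=7)
Line 3: ['microwave'] (min_width=9, slack=4)
Line 4: ['will', 'fox', 'wolf'] (min_width=13, slack=0)
Line 5: ['python'] (min_width=6, slack=7)
Line 6: ['release'] (min_width=7, slack=6)
Line 7: ['security'] (min_width=8, slack=5)
Line 8: ['quick'] (min_width=5, slack=8)
Line 9: ['childhood'] (min_width=9, slack=4)
Line 10: ['forest', 'plate'] (min_width=12, slack=1)
Line 11: ['up', 'of', 'top'] (min_width=9, slack=4)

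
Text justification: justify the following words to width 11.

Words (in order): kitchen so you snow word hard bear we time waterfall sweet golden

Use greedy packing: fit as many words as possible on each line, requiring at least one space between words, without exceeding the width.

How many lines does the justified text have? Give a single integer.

Answer: 8

Derivation:
Line 1: ['kitchen', 'so'] (min_width=10, slack=1)
Line 2: ['you', 'snow'] (min_width=8, slack=3)
Line 3: ['word', 'hard'] (min_width=9, slack=2)
Line 4: ['bear', 'we'] (min_width=7, slack=4)
Line 5: ['time'] (min_width=4, slack=7)
Line 6: ['waterfall'] (min_width=9, slack=2)
Line 7: ['sweet'] (min_width=5, slack=6)
Line 8: ['golden'] (min_width=6, slack=5)
Total lines: 8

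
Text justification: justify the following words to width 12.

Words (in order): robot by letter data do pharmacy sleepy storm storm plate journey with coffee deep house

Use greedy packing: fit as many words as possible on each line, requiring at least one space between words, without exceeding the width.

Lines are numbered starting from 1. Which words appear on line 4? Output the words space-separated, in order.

Answer: sleepy storm

Derivation:
Line 1: ['robot', 'by'] (min_width=8, slack=4)
Line 2: ['letter', 'data'] (min_width=11, slack=1)
Line 3: ['do', 'pharmacy'] (min_width=11, slack=1)
Line 4: ['sleepy', 'storm'] (min_width=12, slack=0)
Line 5: ['storm', 'plate'] (min_width=11, slack=1)
Line 6: ['journey', 'with'] (min_width=12, slack=0)
Line 7: ['coffee', 'deep'] (min_width=11, slack=1)
Line 8: ['house'] (min_width=5, slack=7)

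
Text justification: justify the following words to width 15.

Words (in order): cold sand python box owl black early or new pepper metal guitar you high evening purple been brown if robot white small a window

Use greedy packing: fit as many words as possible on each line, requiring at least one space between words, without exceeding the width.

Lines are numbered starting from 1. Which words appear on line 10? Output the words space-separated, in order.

Line 1: ['cold', 'sand'] (min_width=9, slack=6)
Line 2: ['python', 'box', 'owl'] (min_width=14, slack=1)
Line 3: ['black', 'early', 'or'] (min_width=14, slack=1)
Line 4: ['new', 'pepper'] (min_width=10, slack=5)
Line 5: ['metal', 'guitar'] (min_width=12, slack=3)
Line 6: ['you', 'high'] (min_width=8, slack=7)
Line 7: ['evening', 'purple'] (min_width=14, slack=1)
Line 8: ['been', 'brown', 'if'] (min_width=13, slack=2)
Line 9: ['robot', 'white'] (min_width=11, slack=4)
Line 10: ['small', 'a', 'window'] (min_width=14, slack=1)

Answer: small a window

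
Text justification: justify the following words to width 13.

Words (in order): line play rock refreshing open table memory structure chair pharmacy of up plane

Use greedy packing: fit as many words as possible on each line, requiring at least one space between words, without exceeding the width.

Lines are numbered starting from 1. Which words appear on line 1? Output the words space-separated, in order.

Answer: line play

Derivation:
Line 1: ['line', 'play'] (min_width=9, slack=4)
Line 2: ['rock'] (min_width=4, slack=9)
Line 3: ['refreshing'] (min_width=10, slack=3)
Line 4: ['open', 'table'] (min_width=10, slack=3)
Line 5: ['memory'] (min_width=6, slack=7)
Line 6: ['structure'] (min_width=9, slack=4)
Line 7: ['chair'] (min_width=5, slack=8)
Line 8: ['pharmacy', 'of'] (min_width=11, slack=2)
Line 9: ['up', 'plane'] (min_width=8, slack=5)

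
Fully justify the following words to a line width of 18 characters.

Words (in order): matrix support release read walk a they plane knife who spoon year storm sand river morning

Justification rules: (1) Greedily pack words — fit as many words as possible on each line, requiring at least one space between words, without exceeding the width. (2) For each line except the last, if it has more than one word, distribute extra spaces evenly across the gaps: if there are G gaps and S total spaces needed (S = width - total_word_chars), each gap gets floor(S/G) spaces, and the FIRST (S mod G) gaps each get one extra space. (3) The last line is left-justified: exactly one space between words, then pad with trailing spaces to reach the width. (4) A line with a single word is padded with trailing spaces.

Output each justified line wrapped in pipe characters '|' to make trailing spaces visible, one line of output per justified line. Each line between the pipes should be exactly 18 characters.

Answer: |matrix     support|
|release  read walk|
|a they plane knife|
|who   spoon   year|
|storm  sand  river|
|morning           |

Derivation:
Line 1: ['matrix', 'support'] (min_width=14, slack=4)
Line 2: ['release', 'read', 'walk'] (min_width=17, slack=1)
Line 3: ['a', 'they', 'plane', 'knife'] (min_width=18, slack=0)
Line 4: ['who', 'spoon', 'year'] (min_width=14, slack=4)
Line 5: ['storm', 'sand', 'river'] (min_width=16, slack=2)
Line 6: ['morning'] (min_width=7, slack=11)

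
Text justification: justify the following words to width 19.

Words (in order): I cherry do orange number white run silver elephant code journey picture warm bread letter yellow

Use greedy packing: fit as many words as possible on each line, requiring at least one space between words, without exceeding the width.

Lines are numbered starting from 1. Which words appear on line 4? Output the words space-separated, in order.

Answer: code journey

Derivation:
Line 1: ['I', 'cherry', 'do', 'orange'] (min_width=18, slack=1)
Line 2: ['number', 'white', 'run'] (min_width=16, slack=3)
Line 3: ['silver', 'elephant'] (min_width=15, slack=4)
Line 4: ['code', 'journey'] (min_width=12, slack=7)
Line 5: ['picture', 'warm', 'bread'] (min_width=18, slack=1)
Line 6: ['letter', 'yellow'] (min_width=13, slack=6)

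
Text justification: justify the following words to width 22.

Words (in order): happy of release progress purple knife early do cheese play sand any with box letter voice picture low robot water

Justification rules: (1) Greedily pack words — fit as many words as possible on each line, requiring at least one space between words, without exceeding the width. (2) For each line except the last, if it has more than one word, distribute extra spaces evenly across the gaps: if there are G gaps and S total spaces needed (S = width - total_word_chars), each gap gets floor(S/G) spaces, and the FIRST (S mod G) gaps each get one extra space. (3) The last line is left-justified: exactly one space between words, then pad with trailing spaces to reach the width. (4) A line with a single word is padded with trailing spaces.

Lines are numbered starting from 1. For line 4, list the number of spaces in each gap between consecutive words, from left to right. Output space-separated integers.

Answer: 3 3 2

Derivation:
Line 1: ['happy', 'of', 'release'] (min_width=16, slack=6)
Line 2: ['progress', 'purple', 'knife'] (min_width=21, slack=1)
Line 3: ['early', 'do', 'cheese', 'play'] (min_width=20, slack=2)
Line 4: ['sand', 'any', 'with', 'box'] (min_width=17, slack=5)
Line 5: ['letter', 'voice', 'picture'] (min_width=20, slack=2)
Line 6: ['low', 'robot', 'water'] (min_width=15, slack=7)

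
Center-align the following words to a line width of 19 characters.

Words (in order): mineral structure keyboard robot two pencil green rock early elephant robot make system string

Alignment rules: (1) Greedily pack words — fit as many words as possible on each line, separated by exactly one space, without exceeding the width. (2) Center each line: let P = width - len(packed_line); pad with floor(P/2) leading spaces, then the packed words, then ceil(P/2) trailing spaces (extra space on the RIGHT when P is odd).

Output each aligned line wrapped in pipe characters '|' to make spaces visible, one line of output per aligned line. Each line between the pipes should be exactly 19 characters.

Answer: | mineral structure |
|keyboard robot two |
| pencil green rock |
|  early elephant   |
| robot make system |
|      string       |

Derivation:
Line 1: ['mineral', 'structure'] (min_width=17, slack=2)
Line 2: ['keyboard', 'robot', 'two'] (min_width=18, slack=1)
Line 3: ['pencil', 'green', 'rock'] (min_width=17, slack=2)
Line 4: ['early', 'elephant'] (min_width=14, slack=5)
Line 5: ['robot', 'make', 'system'] (min_width=17, slack=2)
Line 6: ['string'] (min_width=6, slack=13)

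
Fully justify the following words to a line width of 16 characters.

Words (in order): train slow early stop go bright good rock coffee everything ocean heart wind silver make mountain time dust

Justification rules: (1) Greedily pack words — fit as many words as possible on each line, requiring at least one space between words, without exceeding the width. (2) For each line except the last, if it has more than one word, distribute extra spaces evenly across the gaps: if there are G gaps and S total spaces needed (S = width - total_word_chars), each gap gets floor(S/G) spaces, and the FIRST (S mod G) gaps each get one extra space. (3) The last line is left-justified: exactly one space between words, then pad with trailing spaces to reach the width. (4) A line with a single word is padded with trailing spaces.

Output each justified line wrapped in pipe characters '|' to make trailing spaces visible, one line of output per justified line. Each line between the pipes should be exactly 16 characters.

Answer: |train slow early|
|stop  go  bright|
|good rock coffee|
|everything ocean|
|heart       wind|
|silver      make|
|mountain    time|
|dust            |

Derivation:
Line 1: ['train', 'slow', 'early'] (min_width=16, slack=0)
Line 2: ['stop', 'go', 'bright'] (min_width=14, slack=2)
Line 3: ['good', 'rock', 'coffee'] (min_width=16, slack=0)
Line 4: ['everything', 'ocean'] (min_width=16, slack=0)
Line 5: ['heart', 'wind'] (min_width=10, slack=6)
Line 6: ['silver', 'make'] (min_width=11, slack=5)
Line 7: ['mountain', 'time'] (min_width=13, slack=3)
Line 8: ['dust'] (min_width=4, slack=12)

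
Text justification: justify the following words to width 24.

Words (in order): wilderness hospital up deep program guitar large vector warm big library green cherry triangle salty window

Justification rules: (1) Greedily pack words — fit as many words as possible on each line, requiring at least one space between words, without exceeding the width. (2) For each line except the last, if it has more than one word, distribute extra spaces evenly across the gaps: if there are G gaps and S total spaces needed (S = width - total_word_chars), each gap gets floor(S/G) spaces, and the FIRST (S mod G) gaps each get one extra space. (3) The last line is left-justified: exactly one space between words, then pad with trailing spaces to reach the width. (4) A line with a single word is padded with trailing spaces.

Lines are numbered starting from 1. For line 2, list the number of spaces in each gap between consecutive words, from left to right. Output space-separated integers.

Line 1: ['wilderness', 'hospital', 'up'] (min_width=22, slack=2)
Line 2: ['deep', 'program', 'guitar'] (min_width=19, slack=5)
Line 3: ['large', 'vector', 'warm', 'big'] (min_width=21, slack=3)
Line 4: ['library', 'green', 'cherry'] (min_width=20, slack=4)
Line 5: ['triangle', 'salty', 'window'] (min_width=21, slack=3)

Answer: 4 3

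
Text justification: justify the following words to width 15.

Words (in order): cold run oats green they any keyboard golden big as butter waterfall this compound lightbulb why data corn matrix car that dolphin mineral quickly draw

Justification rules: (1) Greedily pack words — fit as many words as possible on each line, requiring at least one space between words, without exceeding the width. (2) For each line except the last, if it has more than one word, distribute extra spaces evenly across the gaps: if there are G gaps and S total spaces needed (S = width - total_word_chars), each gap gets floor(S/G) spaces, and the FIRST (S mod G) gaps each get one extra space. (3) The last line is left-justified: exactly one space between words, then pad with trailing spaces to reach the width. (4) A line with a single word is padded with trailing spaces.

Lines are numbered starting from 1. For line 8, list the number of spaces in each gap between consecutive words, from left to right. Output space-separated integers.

Line 1: ['cold', 'run', 'oats'] (min_width=13, slack=2)
Line 2: ['green', 'they', 'any'] (min_width=14, slack=1)
Line 3: ['keyboard', 'golden'] (min_width=15, slack=0)
Line 4: ['big', 'as', 'butter'] (min_width=13, slack=2)
Line 5: ['waterfall', 'this'] (min_width=14, slack=1)
Line 6: ['compound'] (min_width=8, slack=7)
Line 7: ['lightbulb', 'why'] (min_width=13, slack=2)
Line 8: ['data', 'corn'] (min_width=9, slack=6)
Line 9: ['matrix', 'car', 'that'] (min_width=15, slack=0)
Line 10: ['dolphin', 'mineral'] (min_width=15, slack=0)
Line 11: ['quickly', 'draw'] (min_width=12, slack=3)

Answer: 7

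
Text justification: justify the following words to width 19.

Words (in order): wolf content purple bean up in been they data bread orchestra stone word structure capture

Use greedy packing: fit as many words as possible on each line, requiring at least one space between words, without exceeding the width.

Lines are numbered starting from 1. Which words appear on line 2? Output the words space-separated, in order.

Answer: bean up in been

Derivation:
Line 1: ['wolf', 'content', 'purple'] (min_width=19, slack=0)
Line 2: ['bean', 'up', 'in', 'been'] (min_width=15, slack=4)
Line 3: ['they', 'data', 'bread'] (min_width=15, slack=4)
Line 4: ['orchestra', 'stone'] (min_width=15, slack=4)
Line 5: ['word', 'structure'] (min_width=14, slack=5)
Line 6: ['capture'] (min_width=7, slack=12)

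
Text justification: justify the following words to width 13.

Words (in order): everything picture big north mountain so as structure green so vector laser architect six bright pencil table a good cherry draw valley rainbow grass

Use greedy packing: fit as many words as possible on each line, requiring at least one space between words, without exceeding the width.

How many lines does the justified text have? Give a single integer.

Line 1: ['everything'] (min_width=10, slack=3)
Line 2: ['picture', 'big'] (min_width=11, slack=2)
Line 3: ['north'] (min_width=5, slack=8)
Line 4: ['mountain', 'so'] (min_width=11, slack=2)
Line 5: ['as', 'structure'] (min_width=12, slack=1)
Line 6: ['green', 'so'] (min_width=8, slack=5)
Line 7: ['vector', 'laser'] (min_width=12, slack=1)
Line 8: ['architect', 'six'] (min_width=13, slack=0)
Line 9: ['bright', 'pencil'] (min_width=13, slack=0)
Line 10: ['table', 'a', 'good'] (min_width=12, slack=1)
Line 11: ['cherry', 'draw'] (min_width=11, slack=2)
Line 12: ['valley'] (min_width=6, slack=7)
Line 13: ['rainbow', 'grass'] (min_width=13, slack=0)
Total lines: 13

Answer: 13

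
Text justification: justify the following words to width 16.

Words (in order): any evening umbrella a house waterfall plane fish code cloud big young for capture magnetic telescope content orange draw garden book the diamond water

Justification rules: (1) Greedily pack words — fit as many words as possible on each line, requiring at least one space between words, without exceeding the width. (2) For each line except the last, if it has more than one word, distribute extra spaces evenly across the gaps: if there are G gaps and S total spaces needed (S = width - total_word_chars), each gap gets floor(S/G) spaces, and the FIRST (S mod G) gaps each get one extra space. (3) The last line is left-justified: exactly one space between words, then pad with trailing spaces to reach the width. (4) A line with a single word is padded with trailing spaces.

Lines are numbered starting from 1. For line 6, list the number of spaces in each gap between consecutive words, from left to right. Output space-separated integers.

Line 1: ['any', 'evening'] (min_width=11, slack=5)
Line 2: ['umbrella', 'a', 'house'] (min_width=16, slack=0)
Line 3: ['waterfall', 'plane'] (min_width=15, slack=1)
Line 4: ['fish', 'code', 'cloud'] (min_width=15, slack=1)
Line 5: ['big', 'young', 'for'] (min_width=13, slack=3)
Line 6: ['capture', 'magnetic'] (min_width=16, slack=0)
Line 7: ['telescope'] (min_width=9, slack=7)
Line 8: ['content', 'orange'] (min_width=14, slack=2)
Line 9: ['draw', 'garden', 'book'] (min_width=16, slack=0)
Line 10: ['the', 'diamond'] (min_width=11, slack=5)
Line 11: ['water'] (min_width=5, slack=11)

Answer: 1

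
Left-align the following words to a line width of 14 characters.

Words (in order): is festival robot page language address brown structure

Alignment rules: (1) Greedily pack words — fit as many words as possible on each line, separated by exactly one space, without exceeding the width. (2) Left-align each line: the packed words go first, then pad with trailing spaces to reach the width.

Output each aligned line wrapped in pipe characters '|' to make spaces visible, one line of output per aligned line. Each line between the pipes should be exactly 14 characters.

Answer: |is festival   |
|robot page    |
|language      |
|address brown |
|structure     |

Derivation:
Line 1: ['is', 'festival'] (min_width=11, slack=3)
Line 2: ['robot', 'page'] (min_width=10, slack=4)
Line 3: ['language'] (min_width=8, slack=6)
Line 4: ['address', 'brown'] (min_width=13, slack=1)
Line 5: ['structure'] (min_width=9, slack=5)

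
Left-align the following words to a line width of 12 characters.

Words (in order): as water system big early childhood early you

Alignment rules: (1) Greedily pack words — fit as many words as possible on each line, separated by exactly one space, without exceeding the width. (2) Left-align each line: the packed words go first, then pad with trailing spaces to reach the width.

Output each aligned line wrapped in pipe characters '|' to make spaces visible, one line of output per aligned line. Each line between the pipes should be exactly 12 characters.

Line 1: ['as', 'water'] (min_width=8, slack=4)
Line 2: ['system', 'big'] (min_width=10, slack=2)
Line 3: ['early'] (min_width=5, slack=7)
Line 4: ['childhood'] (min_width=9, slack=3)
Line 5: ['early', 'you'] (min_width=9, slack=3)

Answer: |as water    |
|system big  |
|early       |
|childhood   |
|early you   |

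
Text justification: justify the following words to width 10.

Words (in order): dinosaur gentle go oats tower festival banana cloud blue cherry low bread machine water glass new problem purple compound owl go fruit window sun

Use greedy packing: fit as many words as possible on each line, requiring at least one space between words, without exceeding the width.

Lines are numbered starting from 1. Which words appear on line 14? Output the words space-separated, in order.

Answer: compound

Derivation:
Line 1: ['dinosaur'] (min_width=8, slack=2)
Line 2: ['gentle', 'go'] (min_width=9, slack=1)
Line 3: ['oats', 'tower'] (min_width=10, slack=0)
Line 4: ['festival'] (min_width=8, slack=2)
Line 5: ['banana'] (min_width=6, slack=4)
Line 6: ['cloud', 'blue'] (min_width=10, slack=0)
Line 7: ['cherry', 'low'] (min_width=10, slack=0)
Line 8: ['bread'] (min_width=5, slack=5)
Line 9: ['machine'] (min_width=7, slack=3)
Line 10: ['water'] (min_width=5, slack=5)
Line 11: ['glass', 'new'] (min_width=9, slack=1)
Line 12: ['problem'] (min_width=7, slack=3)
Line 13: ['purple'] (min_width=6, slack=4)
Line 14: ['compound'] (min_width=8, slack=2)
Line 15: ['owl', 'go'] (min_width=6, slack=4)
Line 16: ['fruit'] (min_width=5, slack=5)
Line 17: ['window', 'sun'] (min_width=10, slack=0)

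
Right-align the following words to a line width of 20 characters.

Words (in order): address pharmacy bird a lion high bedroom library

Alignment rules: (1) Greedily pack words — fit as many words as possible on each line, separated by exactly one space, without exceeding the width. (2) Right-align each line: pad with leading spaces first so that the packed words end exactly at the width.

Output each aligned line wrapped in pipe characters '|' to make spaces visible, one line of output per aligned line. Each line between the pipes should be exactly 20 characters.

Answer: |    address pharmacy|
|    bird a lion high|
|     bedroom library|

Derivation:
Line 1: ['address', 'pharmacy'] (min_width=16, slack=4)
Line 2: ['bird', 'a', 'lion', 'high'] (min_width=16, slack=4)
Line 3: ['bedroom', 'library'] (min_width=15, slack=5)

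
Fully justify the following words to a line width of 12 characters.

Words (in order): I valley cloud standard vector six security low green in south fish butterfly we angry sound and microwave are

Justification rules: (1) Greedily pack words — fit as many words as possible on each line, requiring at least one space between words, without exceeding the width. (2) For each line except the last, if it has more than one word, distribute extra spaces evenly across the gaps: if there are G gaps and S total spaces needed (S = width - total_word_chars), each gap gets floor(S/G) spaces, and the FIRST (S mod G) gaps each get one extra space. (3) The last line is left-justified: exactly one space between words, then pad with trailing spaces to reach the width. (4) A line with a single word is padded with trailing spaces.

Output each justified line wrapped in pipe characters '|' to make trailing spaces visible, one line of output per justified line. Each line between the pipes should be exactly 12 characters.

Line 1: ['I', 'valley'] (min_width=8, slack=4)
Line 2: ['cloud'] (min_width=5, slack=7)
Line 3: ['standard'] (min_width=8, slack=4)
Line 4: ['vector', 'six'] (min_width=10, slack=2)
Line 5: ['security', 'low'] (min_width=12, slack=0)
Line 6: ['green', 'in'] (min_width=8, slack=4)
Line 7: ['south', 'fish'] (min_width=10, slack=2)
Line 8: ['butterfly', 'we'] (min_width=12, slack=0)
Line 9: ['angry', 'sound'] (min_width=11, slack=1)
Line 10: ['and'] (min_width=3, slack=9)
Line 11: ['microwave'] (min_width=9, slack=3)
Line 12: ['are'] (min_width=3, slack=9)

Answer: |I     valley|
|cloud       |
|standard    |
|vector   six|
|security low|
|green     in|
|south   fish|
|butterfly we|
|angry  sound|
|and         |
|microwave   |
|are         |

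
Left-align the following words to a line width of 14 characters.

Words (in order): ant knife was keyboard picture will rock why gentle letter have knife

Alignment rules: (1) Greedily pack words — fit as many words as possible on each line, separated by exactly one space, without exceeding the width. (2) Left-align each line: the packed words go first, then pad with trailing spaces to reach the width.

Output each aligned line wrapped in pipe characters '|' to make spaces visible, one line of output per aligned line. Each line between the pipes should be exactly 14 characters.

Answer: |ant knife was |
|keyboard      |
|picture will  |
|rock why      |
|gentle letter |
|have knife    |

Derivation:
Line 1: ['ant', 'knife', 'was'] (min_width=13, slack=1)
Line 2: ['keyboard'] (min_width=8, slack=6)
Line 3: ['picture', 'will'] (min_width=12, slack=2)
Line 4: ['rock', 'why'] (min_width=8, slack=6)
Line 5: ['gentle', 'letter'] (min_width=13, slack=1)
Line 6: ['have', 'knife'] (min_width=10, slack=4)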